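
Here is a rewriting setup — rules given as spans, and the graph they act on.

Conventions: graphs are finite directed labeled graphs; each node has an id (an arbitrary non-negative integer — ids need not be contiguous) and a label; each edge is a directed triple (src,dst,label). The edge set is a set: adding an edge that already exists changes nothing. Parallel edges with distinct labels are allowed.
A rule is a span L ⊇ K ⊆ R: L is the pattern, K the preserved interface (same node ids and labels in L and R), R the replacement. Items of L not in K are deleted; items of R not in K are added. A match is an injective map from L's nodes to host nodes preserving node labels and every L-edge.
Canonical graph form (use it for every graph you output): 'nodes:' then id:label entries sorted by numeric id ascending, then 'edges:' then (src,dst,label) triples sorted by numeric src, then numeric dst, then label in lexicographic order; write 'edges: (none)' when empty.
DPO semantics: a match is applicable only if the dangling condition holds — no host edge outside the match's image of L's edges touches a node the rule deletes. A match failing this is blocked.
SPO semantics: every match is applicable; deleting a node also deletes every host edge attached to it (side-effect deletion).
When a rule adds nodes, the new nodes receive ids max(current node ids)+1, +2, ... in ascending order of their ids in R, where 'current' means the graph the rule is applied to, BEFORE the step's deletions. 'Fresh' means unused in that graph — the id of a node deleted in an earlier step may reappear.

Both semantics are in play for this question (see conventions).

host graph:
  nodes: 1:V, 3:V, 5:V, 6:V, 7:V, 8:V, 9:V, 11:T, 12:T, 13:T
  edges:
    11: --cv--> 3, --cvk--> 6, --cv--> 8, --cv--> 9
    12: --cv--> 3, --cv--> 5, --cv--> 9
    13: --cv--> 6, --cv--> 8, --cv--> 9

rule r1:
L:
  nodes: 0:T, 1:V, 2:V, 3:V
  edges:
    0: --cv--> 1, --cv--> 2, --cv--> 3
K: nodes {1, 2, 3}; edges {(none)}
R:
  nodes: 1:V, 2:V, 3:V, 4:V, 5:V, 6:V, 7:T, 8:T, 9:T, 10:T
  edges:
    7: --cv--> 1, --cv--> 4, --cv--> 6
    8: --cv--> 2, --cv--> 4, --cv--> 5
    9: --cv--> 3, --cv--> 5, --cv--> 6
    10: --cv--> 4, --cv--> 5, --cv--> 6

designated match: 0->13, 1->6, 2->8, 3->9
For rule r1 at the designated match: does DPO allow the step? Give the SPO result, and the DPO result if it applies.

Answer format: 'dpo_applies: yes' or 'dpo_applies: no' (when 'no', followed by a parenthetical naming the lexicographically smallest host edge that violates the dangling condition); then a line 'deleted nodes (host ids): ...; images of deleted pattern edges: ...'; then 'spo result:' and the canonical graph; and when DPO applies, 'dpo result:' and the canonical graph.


dpo_applies: yes
deleted nodes (host ids): 13; images of deleted pattern edges: (13,6,cv); (13,8,cv); (13,9,cv)
spo result:
nodes: 1:V, 3:V, 5:V, 6:V, 7:V, 8:V, 9:V, 11:T, 12:T, 14:V, 15:V, 16:V, 17:T, 18:T, 19:T, 20:T
edges: (11,3,cv); (11,6,cvk); (11,8,cv); (11,9,cv); (12,3,cv); (12,5,cv); (12,9,cv); (17,6,cv); (17,14,cv); (17,16,cv); (18,8,cv); (18,14,cv); (18,15,cv); (19,9,cv); (19,15,cv); (19,16,cv); (20,14,cv); (20,15,cv); (20,16,cv)
dpo result:
nodes: 1:V, 3:V, 5:V, 6:V, 7:V, 8:V, 9:V, 11:T, 12:T, 14:V, 15:V, 16:V, 17:T, 18:T, 19:T, 20:T
edges: (11,3,cv); (11,6,cvk); (11,8,cv); (11,9,cv); (12,3,cv); (12,5,cv); (12,9,cv); (17,6,cv); (17,14,cv); (17,16,cv); (18,8,cv); (18,14,cv); (18,15,cv); (19,9,cv); (19,15,cv); (19,16,cv); (20,14,cv); (20,15,cv); (20,16,cv)


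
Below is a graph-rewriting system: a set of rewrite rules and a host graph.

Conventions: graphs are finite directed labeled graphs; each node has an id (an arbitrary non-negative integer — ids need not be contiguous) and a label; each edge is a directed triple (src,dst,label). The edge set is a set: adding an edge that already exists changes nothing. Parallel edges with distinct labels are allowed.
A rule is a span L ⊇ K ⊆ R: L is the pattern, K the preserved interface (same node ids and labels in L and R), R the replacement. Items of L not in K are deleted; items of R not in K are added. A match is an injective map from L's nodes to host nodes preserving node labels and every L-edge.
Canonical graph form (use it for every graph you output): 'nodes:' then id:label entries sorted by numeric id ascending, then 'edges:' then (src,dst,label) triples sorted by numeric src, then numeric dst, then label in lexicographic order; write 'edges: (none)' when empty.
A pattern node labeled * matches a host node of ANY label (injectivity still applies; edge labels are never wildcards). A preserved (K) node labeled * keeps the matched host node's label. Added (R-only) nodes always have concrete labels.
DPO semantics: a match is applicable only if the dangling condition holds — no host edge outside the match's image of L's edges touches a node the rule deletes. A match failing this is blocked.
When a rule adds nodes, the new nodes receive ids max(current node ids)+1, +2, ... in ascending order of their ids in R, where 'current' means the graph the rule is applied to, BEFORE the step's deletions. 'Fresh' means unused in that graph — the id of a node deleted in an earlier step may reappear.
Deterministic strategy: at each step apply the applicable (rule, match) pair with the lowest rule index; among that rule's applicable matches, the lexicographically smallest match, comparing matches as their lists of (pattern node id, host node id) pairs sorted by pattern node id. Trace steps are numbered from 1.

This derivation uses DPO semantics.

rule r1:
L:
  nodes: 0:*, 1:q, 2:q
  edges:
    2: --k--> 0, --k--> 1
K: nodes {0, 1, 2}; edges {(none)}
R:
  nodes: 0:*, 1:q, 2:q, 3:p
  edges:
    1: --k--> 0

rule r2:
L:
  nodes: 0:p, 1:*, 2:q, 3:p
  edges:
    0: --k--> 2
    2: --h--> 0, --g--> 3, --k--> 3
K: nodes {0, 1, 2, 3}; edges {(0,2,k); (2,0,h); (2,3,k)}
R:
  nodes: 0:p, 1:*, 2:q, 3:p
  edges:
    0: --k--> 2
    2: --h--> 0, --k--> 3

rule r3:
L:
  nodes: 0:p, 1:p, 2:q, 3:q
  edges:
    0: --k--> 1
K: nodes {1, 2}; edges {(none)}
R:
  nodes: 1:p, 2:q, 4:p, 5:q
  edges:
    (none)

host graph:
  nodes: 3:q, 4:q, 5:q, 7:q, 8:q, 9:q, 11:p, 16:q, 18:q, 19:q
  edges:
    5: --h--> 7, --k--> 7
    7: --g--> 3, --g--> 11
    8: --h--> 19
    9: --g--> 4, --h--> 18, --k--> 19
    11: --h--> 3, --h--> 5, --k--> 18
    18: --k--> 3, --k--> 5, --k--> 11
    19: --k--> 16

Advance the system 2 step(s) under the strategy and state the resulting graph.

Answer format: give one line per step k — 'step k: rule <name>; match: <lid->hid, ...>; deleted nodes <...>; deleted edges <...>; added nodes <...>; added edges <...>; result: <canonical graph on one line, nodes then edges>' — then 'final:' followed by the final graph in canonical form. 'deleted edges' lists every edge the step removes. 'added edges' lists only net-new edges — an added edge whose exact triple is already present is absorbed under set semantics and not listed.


step 1: rule r1; match: 0->3, 1->5, 2->18; deleted nodes (none); deleted edges (18,3,k); (18,5,k); added nodes 20; added edges (5,3,k); result: nodes: 3:q, 4:q, 5:q, 7:q, 8:q, 9:q, 11:p, 16:q, 18:q, 19:q, 20:p edges: (5,3,k); (5,7,h); (5,7,k); (7,3,g); (7,11,g); (8,19,h); (9,4,g); (9,18,h); (9,19,k); (11,3,h); (11,5,h); (11,18,k); (18,11,k); (19,16,k)
step 2: rule r1; match: 0->3, 1->7, 2->5; deleted nodes (none); deleted edges (5,3,k); (5,7,k); added nodes 21; added edges (7,3,k); result: nodes: 3:q, 4:q, 5:q, 7:q, 8:q, 9:q, 11:p, 16:q, 18:q, 19:q, 20:p, 21:p edges: (5,7,h); (7,3,g); (7,3,k); (7,11,g); (8,19,h); (9,4,g); (9,18,h); (9,19,k); (11,3,h); (11,5,h); (11,18,k); (18,11,k); (19,16,k)
final:
nodes: 3:q, 4:q, 5:q, 7:q, 8:q, 9:q, 11:p, 16:q, 18:q, 19:q, 20:p, 21:p
edges: (5,7,h); (7,3,g); (7,3,k); (7,11,g); (8,19,h); (9,4,g); (9,18,h); (9,19,k); (11,3,h); (11,5,h); (11,18,k); (18,11,k); (19,16,k)


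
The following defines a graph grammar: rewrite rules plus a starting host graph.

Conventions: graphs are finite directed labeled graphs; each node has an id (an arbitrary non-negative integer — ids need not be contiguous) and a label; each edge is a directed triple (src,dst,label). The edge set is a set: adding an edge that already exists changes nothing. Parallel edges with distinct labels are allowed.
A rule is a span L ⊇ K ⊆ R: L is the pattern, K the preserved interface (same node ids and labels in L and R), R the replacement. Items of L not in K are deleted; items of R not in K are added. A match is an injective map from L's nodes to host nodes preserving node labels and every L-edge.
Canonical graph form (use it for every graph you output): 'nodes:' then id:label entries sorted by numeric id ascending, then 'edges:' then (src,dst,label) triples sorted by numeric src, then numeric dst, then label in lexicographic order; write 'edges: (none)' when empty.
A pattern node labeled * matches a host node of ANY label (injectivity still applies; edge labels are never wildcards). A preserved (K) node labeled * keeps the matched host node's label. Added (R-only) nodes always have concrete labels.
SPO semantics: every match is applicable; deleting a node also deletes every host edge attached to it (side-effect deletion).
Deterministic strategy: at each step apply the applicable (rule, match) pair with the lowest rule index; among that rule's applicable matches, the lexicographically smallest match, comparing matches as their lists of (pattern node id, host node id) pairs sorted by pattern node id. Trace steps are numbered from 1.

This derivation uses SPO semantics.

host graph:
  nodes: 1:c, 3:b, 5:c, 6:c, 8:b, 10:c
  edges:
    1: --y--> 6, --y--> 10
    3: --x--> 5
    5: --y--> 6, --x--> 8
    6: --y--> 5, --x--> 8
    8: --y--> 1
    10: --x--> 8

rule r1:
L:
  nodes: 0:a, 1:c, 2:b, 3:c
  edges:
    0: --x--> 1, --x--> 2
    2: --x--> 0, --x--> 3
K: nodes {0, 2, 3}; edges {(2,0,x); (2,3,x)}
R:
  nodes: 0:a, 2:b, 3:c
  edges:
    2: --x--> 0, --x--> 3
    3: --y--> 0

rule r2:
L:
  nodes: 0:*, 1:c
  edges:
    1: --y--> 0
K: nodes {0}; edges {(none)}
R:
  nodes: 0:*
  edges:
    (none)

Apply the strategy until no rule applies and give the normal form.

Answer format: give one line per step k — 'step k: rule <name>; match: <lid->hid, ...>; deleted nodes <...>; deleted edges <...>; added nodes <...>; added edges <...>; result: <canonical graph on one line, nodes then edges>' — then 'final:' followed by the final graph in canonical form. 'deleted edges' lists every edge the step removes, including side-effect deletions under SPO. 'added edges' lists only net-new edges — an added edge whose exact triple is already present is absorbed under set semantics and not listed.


step 1: rule r2; match: 0->5, 1->6; deleted nodes 6; deleted edges (1,6,y); (5,6,y); (6,5,y); (6,8,x); added nodes (none); added edges (none); result: nodes: 1:c, 3:b, 5:c, 8:b, 10:c edges: (1,10,y); (3,5,x); (5,8,x); (8,1,y); (10,8,x)
step 2: rule r2; match: 0->10, 1->1; deleted nodes 1; deleted edges (1,10,y); (8,1,y); added nodes (none); added edges (none); result: nodes: 3:b, 5:c, 8:b, 10:c edges: (3,5,x); (5,8,x); (10,8,x)
final:
nodes: 3:b, 5:c, 8:b, 10:c
edges: (3,5,x); (5,8,x); (10,8,x)


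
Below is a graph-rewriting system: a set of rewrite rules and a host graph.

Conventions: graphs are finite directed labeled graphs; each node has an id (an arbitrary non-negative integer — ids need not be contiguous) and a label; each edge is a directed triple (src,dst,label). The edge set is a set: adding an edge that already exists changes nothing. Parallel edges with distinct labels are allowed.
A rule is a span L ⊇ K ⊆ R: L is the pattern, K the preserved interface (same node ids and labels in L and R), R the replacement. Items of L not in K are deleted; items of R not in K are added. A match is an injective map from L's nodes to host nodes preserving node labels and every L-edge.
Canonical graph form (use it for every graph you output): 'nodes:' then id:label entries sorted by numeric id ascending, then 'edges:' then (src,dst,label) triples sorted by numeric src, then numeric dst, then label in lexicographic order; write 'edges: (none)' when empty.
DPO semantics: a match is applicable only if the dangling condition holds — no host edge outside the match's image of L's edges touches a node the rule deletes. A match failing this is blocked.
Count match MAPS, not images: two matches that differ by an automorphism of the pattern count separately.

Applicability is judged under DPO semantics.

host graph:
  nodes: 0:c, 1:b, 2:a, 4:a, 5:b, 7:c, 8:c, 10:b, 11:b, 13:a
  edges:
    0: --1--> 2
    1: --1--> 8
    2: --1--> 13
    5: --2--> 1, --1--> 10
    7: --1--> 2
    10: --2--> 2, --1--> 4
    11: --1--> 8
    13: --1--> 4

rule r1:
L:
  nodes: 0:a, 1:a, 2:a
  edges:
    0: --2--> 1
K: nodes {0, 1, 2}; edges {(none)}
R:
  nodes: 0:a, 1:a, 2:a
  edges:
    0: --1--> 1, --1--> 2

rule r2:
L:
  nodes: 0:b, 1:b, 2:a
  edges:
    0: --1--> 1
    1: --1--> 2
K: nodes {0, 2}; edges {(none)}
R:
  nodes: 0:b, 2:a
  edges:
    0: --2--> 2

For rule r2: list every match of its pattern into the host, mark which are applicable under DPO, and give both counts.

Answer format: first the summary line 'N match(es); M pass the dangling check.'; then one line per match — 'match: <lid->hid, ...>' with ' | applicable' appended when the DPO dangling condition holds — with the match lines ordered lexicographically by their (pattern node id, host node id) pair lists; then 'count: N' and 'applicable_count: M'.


1 match(es); 0 pass the dangling check.
match: 0->5, 1->10, 2->4
count: 1
applicable_count: 0


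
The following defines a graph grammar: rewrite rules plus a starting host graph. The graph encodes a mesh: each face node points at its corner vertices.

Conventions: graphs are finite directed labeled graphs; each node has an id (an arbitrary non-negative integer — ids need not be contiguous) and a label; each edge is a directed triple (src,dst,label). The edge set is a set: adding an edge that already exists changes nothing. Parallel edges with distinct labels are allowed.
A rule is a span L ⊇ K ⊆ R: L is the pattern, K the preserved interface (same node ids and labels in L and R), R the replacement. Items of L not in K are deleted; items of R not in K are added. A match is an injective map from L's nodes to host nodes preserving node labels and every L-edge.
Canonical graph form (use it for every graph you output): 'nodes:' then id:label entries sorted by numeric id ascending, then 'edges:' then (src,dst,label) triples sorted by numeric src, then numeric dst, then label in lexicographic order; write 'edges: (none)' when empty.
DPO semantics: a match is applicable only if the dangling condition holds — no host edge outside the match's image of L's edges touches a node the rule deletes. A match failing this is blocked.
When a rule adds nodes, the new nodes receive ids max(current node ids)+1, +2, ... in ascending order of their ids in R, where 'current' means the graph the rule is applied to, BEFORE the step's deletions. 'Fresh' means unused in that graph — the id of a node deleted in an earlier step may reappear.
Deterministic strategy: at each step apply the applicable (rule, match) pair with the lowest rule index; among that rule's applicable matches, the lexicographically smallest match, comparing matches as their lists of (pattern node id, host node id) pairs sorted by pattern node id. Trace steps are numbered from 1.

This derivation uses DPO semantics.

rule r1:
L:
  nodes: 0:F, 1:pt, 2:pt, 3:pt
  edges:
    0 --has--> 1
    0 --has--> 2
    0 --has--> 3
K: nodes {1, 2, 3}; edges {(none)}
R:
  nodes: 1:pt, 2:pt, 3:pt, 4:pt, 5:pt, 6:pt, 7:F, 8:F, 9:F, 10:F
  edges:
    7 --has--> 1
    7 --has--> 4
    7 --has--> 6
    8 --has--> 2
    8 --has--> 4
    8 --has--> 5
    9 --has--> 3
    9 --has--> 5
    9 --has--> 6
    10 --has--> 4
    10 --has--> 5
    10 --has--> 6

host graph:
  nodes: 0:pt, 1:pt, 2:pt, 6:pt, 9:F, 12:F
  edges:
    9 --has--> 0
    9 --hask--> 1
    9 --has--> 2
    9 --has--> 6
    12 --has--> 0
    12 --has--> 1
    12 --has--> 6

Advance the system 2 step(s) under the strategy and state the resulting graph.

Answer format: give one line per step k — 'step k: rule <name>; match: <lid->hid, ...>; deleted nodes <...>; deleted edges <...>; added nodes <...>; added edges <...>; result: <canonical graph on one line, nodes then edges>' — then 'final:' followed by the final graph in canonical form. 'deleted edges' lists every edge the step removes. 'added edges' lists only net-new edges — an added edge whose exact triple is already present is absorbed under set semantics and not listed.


step 1: rule r1; match: 0->12, 1->0, 2->1, 3->6; deleted nodes 12; deleted edges (12,0,has); (12,1,has); (12,6,has); added nodes 13, 14, 15, 16, 17, 18, 19; added edges (16,0,has); (16,13,has); (16,15,has); (17,1,has); (17,13,has); (17,14,has); (18,6,has); (18,14,has); (18,15,has); (19,13,has); (19,14,has); (19,15,has); result: nodes: 0:pt, 1:pt, 2:pt, 6:pt, 9:F, 13:pt, 14:pt, 15:pt, 16:F, 17:F, 18:F, 19:F edges: (9,0,has); (9,1,hask); (9,2,has); (9,6,has); (16,0,has); (16,13,has); (16,15,has); (17,1,has); (17,13,has); (17,14,has); (18,6,has); (18,14,has); (18,15,has); (19,13,has); (19,14,has); (19,15,has)
step 2: rule r1; match: 0->16, 1->0, 2->13, 3->15; deleted nodes 16; deleted edges (16,0,has); (16,13,has); (16,15,has); added nodes 20, 21, 22, 23, 24, 25, 26; added edges (23,0,has); (23,20,has); (23,22,has); (24,13,has); (24,20,has); (24,21,has); (25,15,has); (25,21,has); (25,22,has); (26,20,has); (26,21,has); (26,22,has); result: nodes: 0:pt, 1:pt, 2:pt, 6:pt, 9:F, 13:pt, 14:pt, 15:pt, 17:F, 18:F, 19:F, 20:pt, 21:pt, 22:pt, 23:F, 24:F, 25:F, 26:F edges: (9,0,has); (9,1,hask); (9,2,has); (9,6,has); (17,1,has); (17,13,has); (17,14,has); (18,6,has); (18,14,has); (18,15,has); (19,13,has); (19,14,has); (19,15,has); (23,0,has); (23,20,has); (23,22,has); (24,13,has); (24,20,has); (24,21,has); (25,15,has); (25,21,has); (25,22,has); (26,20,has); (26,21,has); (26,22,has)
final:
nodes: 0:pt, 1:pt, 2:pt, 6:pt, 9:F, 13:pt, 14:pt, 15:pt, 17:F, 18:F, 19:F, 20:pt, 21:pt, 22:pt, 23:F, 24:F, 25:F, 26:F
edges: (9,0,has); (9,1,hask); (9,2,has); (9,6,has); (17,1,has); (17,13,has); (17,14,has); (18,6,has); (18,14,has); (18,15,has); (19,13,has); (19,14,has); (19,15,has); (23,0,has); (23,20,has); (23,22,has); (24,13,has); (24,20,has); (24,21,has); (25,15,has); (25,21,has); (25,22,has); (26,20,has); (26,21,has); (26,22,has)


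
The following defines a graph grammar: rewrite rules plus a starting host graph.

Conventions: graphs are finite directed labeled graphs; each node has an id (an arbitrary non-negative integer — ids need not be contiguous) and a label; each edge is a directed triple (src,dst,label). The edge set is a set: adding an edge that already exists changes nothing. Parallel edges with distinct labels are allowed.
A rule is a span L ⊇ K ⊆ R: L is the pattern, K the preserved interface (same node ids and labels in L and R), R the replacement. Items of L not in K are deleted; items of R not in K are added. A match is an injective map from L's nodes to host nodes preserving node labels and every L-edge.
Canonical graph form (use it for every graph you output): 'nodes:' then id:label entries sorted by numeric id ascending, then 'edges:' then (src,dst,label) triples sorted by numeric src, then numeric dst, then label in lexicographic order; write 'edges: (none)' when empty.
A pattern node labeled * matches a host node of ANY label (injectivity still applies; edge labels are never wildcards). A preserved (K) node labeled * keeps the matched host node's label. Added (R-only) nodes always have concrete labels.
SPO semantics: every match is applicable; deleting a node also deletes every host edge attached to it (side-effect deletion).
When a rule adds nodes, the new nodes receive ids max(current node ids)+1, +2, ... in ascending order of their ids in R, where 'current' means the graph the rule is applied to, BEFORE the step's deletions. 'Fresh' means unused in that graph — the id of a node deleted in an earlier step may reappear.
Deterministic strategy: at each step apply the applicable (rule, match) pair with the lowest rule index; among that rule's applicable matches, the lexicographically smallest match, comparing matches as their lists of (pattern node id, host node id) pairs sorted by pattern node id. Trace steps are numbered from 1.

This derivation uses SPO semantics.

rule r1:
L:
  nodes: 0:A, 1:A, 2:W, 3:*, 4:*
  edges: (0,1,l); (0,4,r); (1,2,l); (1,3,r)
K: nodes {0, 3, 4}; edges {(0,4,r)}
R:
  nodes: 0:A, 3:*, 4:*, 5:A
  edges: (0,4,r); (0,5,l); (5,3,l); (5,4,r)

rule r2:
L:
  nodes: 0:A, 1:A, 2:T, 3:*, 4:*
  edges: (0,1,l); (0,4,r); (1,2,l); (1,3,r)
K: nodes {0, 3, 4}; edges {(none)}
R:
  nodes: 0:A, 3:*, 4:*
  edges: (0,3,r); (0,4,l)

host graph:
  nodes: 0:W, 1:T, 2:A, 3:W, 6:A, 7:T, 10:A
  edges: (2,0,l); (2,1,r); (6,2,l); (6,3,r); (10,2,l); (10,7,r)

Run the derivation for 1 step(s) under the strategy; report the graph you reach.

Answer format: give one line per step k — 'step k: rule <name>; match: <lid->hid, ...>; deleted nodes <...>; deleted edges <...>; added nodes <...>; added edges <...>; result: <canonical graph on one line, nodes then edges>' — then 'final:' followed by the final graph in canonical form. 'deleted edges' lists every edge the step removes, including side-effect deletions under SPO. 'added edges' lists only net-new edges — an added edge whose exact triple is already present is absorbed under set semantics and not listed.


step 1: rule r1; match: 0->6, 1->2, 2->0, 3->1, 4->3; deleted nodes 0, 2; deleted edges (2,0,l); (2,1,r); (6,2,l); (10,2,l); added nodes 11; added edges (6,11,l); (11,1,l); (11,3,r); result: nodes: 1:T, 3:W, 6:A, 7:T, 10:A, 11:A edges: (6,3,r); (6,11,l); (10,7,r); (11,1,l); (11,3,r)
final:
nodes: 1:T, 3:W, 6:A, 7:T, 10:A, 11:A
edges: (6,3,r); (6,11,l); (10,7,r); (11,1,l); (11,3,r)


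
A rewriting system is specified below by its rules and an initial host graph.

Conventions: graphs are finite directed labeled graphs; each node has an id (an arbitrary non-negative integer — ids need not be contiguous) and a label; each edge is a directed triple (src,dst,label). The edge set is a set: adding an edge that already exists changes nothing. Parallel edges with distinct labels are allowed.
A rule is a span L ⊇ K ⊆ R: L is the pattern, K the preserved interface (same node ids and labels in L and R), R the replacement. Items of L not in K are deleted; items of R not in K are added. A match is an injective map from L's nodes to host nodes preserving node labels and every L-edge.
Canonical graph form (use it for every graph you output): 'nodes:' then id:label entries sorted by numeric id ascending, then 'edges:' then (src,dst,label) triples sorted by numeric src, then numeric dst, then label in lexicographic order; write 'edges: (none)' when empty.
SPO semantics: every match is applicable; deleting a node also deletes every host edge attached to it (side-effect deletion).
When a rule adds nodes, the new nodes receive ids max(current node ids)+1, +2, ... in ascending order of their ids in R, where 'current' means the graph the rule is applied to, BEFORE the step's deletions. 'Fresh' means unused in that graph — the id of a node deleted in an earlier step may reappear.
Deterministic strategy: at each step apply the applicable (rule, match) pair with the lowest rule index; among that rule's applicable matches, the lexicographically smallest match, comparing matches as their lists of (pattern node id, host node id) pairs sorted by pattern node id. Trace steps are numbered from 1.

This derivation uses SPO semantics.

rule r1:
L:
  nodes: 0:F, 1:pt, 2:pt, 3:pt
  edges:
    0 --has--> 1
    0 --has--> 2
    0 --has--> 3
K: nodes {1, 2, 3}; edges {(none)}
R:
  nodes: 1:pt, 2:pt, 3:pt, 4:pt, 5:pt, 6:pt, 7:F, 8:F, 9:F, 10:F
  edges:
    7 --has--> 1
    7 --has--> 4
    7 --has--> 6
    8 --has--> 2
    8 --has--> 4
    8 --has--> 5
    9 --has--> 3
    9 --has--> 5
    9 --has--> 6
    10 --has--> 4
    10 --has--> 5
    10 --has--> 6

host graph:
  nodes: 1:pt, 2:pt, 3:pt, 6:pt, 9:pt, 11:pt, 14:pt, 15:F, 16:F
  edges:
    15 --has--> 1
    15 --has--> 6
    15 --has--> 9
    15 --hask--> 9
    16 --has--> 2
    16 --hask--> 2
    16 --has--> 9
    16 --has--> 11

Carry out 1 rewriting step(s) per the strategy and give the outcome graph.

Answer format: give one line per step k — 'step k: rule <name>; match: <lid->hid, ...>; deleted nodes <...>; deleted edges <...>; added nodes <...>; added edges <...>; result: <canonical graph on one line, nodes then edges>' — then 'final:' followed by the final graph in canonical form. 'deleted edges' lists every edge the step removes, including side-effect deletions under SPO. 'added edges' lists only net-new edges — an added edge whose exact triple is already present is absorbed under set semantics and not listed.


step 1: rule r1; match: 0->15, 1->1, 2->6, 3->9; deleted nodes 15; deleted edges (15,1,has); (15,6,has); (15,9,has); (15,9,hask); added nodes 17, 18, 19, 20, 21, 22, 23; added edges (20,1,has); (20,17,has); (20,19,has); (21,6,has); (21,17,has); (21,18,has); (22,9,has); (22,18,has); (22,19,has); (23,17,has); (23,18,has); (23,19,has); result: nodes: 1:pt, 2:pt, 3:pt, 6:pt, 9:pt, 11:pt, 14:pt, 16:F, 17:pt, 18:pt, 19:pt, 20:F, 21:F, 22:F, 23:F edges: (16,2,has); (16,2,hask); (16,9,has); (16,11,has); (20,1,has); (20,17,has); (20,19,has); (21,6,has); (21,17,has); (21,18,has); (22,9,has); (22,18,has); (22,19,has); (23,17,has); (23,18,has); (23,19,has)
final:
nodes: 1:pt, 2:pt, 3:pt, 6:pt, 9:pt, 11:pt, 14:pt, 16:F, 17:pt, 18:pt, 19:pt, 20:F, 21:F, 22:F, 23:F
edges: (16,2,has); (16,2,hask); (16,9,has); (16,11,has); (20,1,has); (20,17,has); (20,19,has); (21,6,has); (21,17,has); (21,18,has); (22,9,has); (22,18,has); (22,19,has); (23,17,has); (23,18,has); (23,19,has)


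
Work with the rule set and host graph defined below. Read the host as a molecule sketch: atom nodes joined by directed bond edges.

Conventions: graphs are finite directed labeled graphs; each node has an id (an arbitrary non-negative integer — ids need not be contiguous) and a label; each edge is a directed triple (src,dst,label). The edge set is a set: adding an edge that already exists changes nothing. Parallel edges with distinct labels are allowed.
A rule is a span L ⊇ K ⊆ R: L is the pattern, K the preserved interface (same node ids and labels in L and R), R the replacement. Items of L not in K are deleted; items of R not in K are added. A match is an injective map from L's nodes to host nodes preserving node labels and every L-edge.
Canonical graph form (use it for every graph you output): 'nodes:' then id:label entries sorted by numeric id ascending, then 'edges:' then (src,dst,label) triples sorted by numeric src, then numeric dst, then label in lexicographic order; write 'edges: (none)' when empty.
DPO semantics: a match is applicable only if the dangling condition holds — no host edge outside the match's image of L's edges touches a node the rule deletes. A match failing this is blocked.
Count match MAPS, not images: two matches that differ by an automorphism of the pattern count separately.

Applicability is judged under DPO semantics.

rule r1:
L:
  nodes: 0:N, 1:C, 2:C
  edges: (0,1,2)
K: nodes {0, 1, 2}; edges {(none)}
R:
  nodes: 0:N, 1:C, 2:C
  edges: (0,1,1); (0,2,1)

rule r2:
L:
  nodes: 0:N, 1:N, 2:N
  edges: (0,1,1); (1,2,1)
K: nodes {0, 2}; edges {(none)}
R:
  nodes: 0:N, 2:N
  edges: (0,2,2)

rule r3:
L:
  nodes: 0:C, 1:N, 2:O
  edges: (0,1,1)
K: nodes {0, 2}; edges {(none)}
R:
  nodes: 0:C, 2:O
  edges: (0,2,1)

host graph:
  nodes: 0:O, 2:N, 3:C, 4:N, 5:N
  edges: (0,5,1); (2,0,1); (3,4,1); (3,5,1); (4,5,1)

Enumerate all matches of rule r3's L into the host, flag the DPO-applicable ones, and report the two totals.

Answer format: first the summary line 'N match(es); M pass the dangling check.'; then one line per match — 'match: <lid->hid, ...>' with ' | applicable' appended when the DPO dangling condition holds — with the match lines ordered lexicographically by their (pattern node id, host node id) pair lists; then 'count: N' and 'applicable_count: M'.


2 match(es); 0 pass the dangling check.
match: 0->3, 1->4, 2->0
match: 0->3, 1->5, 2->0
count: 2
applicable_count: 0


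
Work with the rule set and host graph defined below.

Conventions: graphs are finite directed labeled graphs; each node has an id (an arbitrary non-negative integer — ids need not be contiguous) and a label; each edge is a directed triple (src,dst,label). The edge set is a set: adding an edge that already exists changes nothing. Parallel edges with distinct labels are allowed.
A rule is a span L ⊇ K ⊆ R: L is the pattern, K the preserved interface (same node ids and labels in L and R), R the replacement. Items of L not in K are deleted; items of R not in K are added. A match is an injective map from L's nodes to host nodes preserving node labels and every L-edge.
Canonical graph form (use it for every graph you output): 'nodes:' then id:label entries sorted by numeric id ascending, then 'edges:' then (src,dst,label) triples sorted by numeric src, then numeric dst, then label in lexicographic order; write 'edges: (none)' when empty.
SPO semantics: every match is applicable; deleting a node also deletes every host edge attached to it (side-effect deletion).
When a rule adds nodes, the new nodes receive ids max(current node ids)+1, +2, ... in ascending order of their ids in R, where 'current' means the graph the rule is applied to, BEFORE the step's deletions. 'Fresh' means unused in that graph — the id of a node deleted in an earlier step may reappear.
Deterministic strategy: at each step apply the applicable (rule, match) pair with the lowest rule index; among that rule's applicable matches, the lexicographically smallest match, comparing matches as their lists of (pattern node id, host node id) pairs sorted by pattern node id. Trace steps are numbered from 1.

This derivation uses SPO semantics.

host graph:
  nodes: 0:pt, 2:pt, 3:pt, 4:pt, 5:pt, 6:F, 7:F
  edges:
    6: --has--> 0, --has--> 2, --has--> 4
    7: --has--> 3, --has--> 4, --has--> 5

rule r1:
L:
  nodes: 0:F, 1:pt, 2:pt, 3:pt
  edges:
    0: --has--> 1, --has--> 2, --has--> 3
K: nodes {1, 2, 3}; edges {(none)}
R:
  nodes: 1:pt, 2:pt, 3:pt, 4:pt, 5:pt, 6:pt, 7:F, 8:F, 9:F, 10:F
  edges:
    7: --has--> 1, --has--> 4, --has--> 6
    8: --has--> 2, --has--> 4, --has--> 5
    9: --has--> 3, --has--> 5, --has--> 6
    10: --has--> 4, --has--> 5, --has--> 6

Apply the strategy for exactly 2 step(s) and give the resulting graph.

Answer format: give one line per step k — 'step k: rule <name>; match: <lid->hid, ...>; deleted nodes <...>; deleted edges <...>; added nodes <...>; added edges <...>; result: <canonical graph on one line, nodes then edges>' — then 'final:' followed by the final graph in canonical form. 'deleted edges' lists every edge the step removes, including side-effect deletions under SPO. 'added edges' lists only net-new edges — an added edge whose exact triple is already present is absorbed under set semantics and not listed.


step 1: rule r1; match: 0->6, 1->0, 2->2, 3->4; deleted nodes 6; deleted edges (6,0,has); (6,2,has); (6,4,has); added nodes 8, 9, 10, 11, 12, 13, 14; added edges (11,0,has); (11,8,has); (11,10,has); (12,2,has); (12,8,has); (12,9,has); (13,4,has); (13,9,has); (13,10,has); (14,8,has); (14,9,has); (14,10,has); result: nodes: 0:pt, 2:pt, 3:pt, 4:pt, 5:pt, 7:F, 8:pt, 9:pt, 10:pt, 11:F, 12:F, 13:F, 14:F edges: (7,3,has); (7,4,has); (7,5,has); (11,0,has); (11,8,has); (11,10,has); (12,2,has); (12,8,has); (12,9,has); (13,4,has); (13,9,has); (13,10,has); (14,8,has); (14,9,has); (14,10,has)
step 2: rule r1; match: 0->7, 1->3, 2->4, 3->5; deleted nodes 7; deleted edges (7,3,has); (7,4,has); (7,5,has); added nodes 15, 16, 17, 18, 19, 20, 21; added edges (18,3,has); (18,15,has); (18,17,has); (19,4,has); (19,15,has); (19,16,has); (20,5,has); (20,16,has); (20,17,has); (21,15,has); (21,16,has); (21,17,has); result: nodes: 0:pt, 2:pt, 3:pt, 4:pt, 5:pt, 8:pt, 9:pt, 10:pt, 11:F, 12:F, 13:F, 14:F, 15:pt, 16:pt, 17:pt, 18:F, 19:F, 20:F, 21:F edges: (11,0,has); (11,8,has); (11,10,has); (12,2,has); (12,8,has); (12,9,has); (13,4,has); (13,9,has); (13,10,has); (14,8,has); (14,9,has); (14,10,has); (18,3,has); (18,15,has); (18,17,has); (19,4,has); (19,15,has); (19,16,has); (20,5,has); (20,16,has); (20,17,has); (21,15,has); (21,16,has); (21,17,has)
final:
nodes: 0:pt, 2:pt, 3:pt, 4:pt, 5:pt, 8:pt, 9:pt, 10:pt, 11:F, 12:F, 13:F, 14:F, 15:pt, 16:pt, 17:pt, 18:F, 19:F, 20:F, 21:F
edges: (11,0,has); (11,8,has); (11,10,has); (12,2,has); (12,8,has); (12,9,has); (13,4,has); (13,9,has); (13,10,has); (14,8,has); (14,9,has); (14,10,has); (18,3,has); (18,15,has); (18,17,has); (19,4,has); (19,15,has); (19,16,has); (20,5,has); (20,16,has); (20,17,has); (21,15,has); (21,16,has); (21,17,has)


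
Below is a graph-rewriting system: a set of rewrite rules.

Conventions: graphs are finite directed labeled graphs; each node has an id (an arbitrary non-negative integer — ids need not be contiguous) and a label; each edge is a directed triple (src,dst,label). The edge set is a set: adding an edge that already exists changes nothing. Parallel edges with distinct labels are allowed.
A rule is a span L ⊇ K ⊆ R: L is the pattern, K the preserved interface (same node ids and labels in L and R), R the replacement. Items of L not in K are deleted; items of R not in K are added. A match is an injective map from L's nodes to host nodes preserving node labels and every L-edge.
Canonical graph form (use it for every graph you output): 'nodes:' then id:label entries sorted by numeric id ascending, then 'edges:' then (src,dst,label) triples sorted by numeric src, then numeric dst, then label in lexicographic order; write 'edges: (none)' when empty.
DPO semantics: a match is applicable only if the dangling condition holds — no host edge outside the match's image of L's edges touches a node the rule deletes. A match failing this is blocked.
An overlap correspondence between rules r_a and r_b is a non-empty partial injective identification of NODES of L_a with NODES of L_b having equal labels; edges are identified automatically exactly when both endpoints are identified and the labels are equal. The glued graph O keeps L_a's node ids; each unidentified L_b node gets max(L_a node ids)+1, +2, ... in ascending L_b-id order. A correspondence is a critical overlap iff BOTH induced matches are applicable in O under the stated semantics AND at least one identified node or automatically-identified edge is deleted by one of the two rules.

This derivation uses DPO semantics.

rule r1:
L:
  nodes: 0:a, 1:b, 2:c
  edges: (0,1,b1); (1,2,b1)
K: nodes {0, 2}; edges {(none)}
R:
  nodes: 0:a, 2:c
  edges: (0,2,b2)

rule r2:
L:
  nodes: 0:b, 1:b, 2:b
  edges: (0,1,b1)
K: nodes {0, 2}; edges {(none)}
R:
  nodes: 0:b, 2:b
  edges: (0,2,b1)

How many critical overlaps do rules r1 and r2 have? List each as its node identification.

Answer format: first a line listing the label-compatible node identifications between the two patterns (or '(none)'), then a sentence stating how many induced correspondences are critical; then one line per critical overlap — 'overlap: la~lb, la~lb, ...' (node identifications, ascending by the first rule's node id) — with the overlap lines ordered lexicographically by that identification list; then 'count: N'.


label-compatible node identifications between L(r1) and L(r2): 1~0, 1~1, 1~2
1 of the induced correspondences is a critical overlap of r1 and r2.
overlap: 1~2
count: 1


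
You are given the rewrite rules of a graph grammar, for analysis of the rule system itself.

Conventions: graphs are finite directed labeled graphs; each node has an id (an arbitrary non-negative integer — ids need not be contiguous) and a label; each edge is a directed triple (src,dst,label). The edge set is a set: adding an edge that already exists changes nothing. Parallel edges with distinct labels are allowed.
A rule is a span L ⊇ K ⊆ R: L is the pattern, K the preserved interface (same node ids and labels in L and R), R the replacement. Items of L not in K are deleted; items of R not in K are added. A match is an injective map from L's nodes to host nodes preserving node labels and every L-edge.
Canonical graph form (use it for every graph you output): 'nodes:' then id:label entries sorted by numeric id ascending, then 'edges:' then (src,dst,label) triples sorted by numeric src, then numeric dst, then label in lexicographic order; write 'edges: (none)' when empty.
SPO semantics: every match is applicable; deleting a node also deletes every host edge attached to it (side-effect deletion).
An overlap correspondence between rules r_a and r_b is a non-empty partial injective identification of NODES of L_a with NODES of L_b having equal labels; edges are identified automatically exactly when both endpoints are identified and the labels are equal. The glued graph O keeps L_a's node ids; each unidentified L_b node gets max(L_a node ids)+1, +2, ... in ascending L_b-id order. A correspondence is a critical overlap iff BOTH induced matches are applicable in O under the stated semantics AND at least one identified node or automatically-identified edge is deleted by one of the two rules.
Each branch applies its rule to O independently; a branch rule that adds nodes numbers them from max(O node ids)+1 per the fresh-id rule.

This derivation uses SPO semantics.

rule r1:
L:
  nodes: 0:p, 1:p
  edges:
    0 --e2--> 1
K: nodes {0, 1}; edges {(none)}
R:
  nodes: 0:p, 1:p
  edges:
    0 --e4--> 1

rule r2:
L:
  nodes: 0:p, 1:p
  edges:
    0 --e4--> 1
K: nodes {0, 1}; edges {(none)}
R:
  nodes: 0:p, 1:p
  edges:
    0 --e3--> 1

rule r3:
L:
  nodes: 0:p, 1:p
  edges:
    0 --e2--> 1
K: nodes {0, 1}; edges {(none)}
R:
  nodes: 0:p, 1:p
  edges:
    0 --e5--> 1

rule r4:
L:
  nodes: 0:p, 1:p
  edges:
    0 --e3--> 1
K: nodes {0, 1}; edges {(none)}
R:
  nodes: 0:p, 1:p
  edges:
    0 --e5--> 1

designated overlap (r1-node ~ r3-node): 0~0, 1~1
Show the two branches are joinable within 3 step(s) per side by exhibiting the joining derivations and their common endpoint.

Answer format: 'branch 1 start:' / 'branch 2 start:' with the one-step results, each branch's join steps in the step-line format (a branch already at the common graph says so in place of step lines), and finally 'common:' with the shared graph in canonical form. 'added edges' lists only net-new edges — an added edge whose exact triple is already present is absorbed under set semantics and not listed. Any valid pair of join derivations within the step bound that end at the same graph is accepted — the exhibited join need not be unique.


branch 1 start:
nodes: 0:p, 1:p
edges: (0,1,e4)
branch 2 start:
nodes: 0:p, 1:p
edges: (0,1,e5)
branch 1 step 1: rule r2; match: 0->0, 1->1; deleted nodes (none); deleted edges (0,1,e4); added nodes (none); added edges (0,1,e3); result: nodes: 0:p, 1:p edges: (0,1,e3)
branch 1 step 2: rule r4; match: 0->0, 1->1; deleted nodes (none); deleted edges (0,1,e3); added nodes (none); added edges (0,1,e5); result: nodes: 0:p, 1:p edges: (0,1,e5)
branch 2: already at the common graph (0 steps)
common:
nodes: 0:p, 1:p
edges: (0,1,e5)


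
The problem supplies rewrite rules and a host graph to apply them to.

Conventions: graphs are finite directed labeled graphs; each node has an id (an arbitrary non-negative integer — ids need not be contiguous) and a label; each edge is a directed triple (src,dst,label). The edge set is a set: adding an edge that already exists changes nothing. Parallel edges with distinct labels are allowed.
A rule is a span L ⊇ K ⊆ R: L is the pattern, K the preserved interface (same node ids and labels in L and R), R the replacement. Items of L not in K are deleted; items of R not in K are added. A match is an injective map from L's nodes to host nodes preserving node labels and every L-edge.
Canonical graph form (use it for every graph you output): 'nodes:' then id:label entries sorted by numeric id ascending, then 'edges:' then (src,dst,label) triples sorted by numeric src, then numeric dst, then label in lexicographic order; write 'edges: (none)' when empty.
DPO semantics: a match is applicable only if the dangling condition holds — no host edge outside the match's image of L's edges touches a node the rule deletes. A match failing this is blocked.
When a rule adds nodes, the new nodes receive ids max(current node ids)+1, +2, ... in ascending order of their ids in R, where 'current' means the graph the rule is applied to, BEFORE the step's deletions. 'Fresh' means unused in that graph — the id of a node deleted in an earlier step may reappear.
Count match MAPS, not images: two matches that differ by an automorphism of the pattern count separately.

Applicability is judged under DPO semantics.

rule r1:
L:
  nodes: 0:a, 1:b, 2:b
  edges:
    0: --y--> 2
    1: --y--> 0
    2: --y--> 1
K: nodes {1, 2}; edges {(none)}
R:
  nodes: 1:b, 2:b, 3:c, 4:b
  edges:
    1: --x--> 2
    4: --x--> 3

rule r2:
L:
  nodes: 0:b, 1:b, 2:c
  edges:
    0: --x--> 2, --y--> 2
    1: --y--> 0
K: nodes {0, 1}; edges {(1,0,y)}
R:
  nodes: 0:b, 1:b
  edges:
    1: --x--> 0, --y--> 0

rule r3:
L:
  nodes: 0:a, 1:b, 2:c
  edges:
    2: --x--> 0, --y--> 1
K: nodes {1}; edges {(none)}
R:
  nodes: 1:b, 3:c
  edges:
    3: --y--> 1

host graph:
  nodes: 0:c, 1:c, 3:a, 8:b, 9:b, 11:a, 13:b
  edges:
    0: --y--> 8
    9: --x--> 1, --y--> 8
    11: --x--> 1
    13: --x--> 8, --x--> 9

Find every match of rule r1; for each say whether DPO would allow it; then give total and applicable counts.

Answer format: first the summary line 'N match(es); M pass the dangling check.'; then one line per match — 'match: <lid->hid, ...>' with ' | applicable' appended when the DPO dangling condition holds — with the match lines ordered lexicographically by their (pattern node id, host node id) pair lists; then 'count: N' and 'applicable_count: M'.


0 match(es); 0 pass the dangling check.
count: 0
applicable_count: 0
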